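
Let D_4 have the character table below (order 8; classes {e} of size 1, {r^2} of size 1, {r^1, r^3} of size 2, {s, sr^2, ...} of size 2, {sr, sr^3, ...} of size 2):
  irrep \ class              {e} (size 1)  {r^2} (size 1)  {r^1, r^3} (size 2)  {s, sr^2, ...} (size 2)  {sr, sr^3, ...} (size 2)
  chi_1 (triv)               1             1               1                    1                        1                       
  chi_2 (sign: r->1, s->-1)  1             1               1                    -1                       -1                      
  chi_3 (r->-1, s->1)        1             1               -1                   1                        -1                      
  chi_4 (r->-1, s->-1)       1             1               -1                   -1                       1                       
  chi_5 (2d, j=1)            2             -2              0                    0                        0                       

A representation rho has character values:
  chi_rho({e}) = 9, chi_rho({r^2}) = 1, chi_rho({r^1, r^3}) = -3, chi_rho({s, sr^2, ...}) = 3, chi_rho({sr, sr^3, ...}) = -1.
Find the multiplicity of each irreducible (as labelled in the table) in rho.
Multiplicities: chi_1: 1, chi_2: 0, chi_3: 3, chi_4: 1, chi_5: 2.

Solution. Use <chi_rho, chi> = (1/|G|) sum_C |C| * chi_rho(C) * conj(chi(C)) with |G| = 8 for each irreducible chi in the table:
  <chi_rho, chi_1> = (1/8)[1*(9)*conj(1) + 1*(1)*conj(1) + 2*(-3)*conj(1) + 2*(3)*conj(1) + 2*(-1)*conj(1)]
      = (1/8)[(9) + (1) + (-6) + (6) + (-2)] = 8/8 = 1
  <chi_rho, chi_2> = (1/8)[1*(9)*conj(1) + 1*(1)*conj(1) + 2*(-3)*conj(1) + 2*(3)*conj(-1) + 2*(-1)*conj(-1)]
      = (1/8)[(9) + (1) + (-6) + (-6) + (2)] = 0/8 = 0
  <chi_rho, chi_3> = (1/8)[1*(9)*conj(1) + 1*(1)*conj(1) + 2*(-3)*conj(-1) + 2*(3)*conj(1) + 2*(-1)*conj(-1)]
      = (1/8)[(9) + (1) + (6) + (6) + (2)] = 24/8 = 3
  <chi_rho, chi_4> = (1/8)[1*(9)*conj(1) + 1*(1)*conj(1) + 2*(-3)*conj(-1) + 2*(3)*conj(-1) + 2*(-1)*conj(1)]
      = (1/8)[(9) + (1) + (6) + (-6) + (-2)] = 8/8 = 1
  <chi_rho, chi_5> = (1/8)[1*(9)*conj(2) + 1*(1)*conj(-2) + 2*(-3)*conj(0) + 2*(3)*conj(0) + 2*(-1)*conj(0)]
      = (1/8)[(18) + (-2) + (0) + (0) + (0)] = 16/8 = 2
Dimension check: dim(rho) = sum (mult * dim) = 1*1 + 0*1 + 3*1 + 1*1 + 2*2 = 9 = chi_rho(e) = 9.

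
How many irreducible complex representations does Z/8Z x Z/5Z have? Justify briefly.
40

Explanation: The number of irreducible complex representations of a finite group equals its number of conjugacy classes. Z/8Z x Z/5Z is abelian of order 40, so every element is its own conjugacy class: 40 classes, so Z/8Z x Z/5Z (order 40) has exactly 40 irreducible complex representations.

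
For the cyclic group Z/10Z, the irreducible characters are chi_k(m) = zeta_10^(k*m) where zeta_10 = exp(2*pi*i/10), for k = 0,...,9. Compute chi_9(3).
chi_9(3) = zeta_10^27 = exp(-3*I*pi/5)

Proof sketch: chi_9(3) = zeta_10^(9*3) = zeta_10^27. Since zeta_10^10 = 1, this equals zeta_10^7 = exp(2*pi*i*7/10) = exp(-3*I*pi/5).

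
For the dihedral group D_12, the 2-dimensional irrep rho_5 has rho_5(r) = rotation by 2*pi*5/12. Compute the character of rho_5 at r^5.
chi_{rho_5}(r^5) = 2*cos(2*pi*5*5/12) = sqrt(3)

Solution. rho_5(r^5) is rotation by angle 2*pi*5*5/12, whose trace is 2*cos(2*pi*5*5/12) = sqrt(3).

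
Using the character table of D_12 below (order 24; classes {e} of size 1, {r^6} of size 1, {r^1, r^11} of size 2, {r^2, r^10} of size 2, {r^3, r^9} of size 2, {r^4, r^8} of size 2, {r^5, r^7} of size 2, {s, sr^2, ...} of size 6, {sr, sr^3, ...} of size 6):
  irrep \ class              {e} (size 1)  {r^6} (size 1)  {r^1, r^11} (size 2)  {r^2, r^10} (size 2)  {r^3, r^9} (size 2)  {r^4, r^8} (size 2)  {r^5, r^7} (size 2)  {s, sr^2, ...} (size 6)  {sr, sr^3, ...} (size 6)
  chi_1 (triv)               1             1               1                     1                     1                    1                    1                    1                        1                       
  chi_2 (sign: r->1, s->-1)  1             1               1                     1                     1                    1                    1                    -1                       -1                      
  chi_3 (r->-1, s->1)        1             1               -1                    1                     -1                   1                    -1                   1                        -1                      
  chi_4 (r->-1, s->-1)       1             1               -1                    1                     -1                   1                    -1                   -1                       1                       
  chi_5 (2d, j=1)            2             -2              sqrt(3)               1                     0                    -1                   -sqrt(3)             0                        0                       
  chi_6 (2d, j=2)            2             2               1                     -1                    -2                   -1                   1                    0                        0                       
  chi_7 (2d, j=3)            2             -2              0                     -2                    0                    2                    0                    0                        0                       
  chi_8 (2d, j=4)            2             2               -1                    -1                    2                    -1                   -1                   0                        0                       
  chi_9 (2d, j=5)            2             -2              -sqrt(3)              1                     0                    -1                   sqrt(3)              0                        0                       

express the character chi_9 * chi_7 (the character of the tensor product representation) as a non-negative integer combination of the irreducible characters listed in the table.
chi_9 tensor chi_7 = chi_6 + chi_8 (all other irreducibles have multiplicity 0).

Why: The character of a tensor product is the pointwise product (chi_9 * chi_7)(C) = chi_9(C) * chi_7(C):
  {e}: (2)*(2), {r^6}: (-2)*(-2), {r^1, r^11}: (-sqrt(3))*(0), {r^2, r^10}: (1)*(-2), {r^3, r^9}: (0)*(0), {r^4, r^8}: (-1)*(2), {r^5, r^7}: (sqrt(3))*(0), {s, sr^2, ...}: (0)*(0), {sr, sr^3, ...}: (0)*(0)
so (chi_9 * chi_7) takes values
  {e} -> 4, {r^6} -> 4, {r^1, r^11} -> 0, {r^2, r^10} -> -2, {r^3, r^9} -> 0, {r^4, r^8} -> -2, {r^5, r^7} -> 0, {s, sr^2, ...} -> 0, {sr, sr^3, ...} -> 0.
Now take the inner product of this character with each irreducible chi from the table, <chi_9*chi_7, chi> = (1/24) sum_C |C| (chi_9*chi_7)(C) conj(chi(C)):
  <chi_9*chi_7, chi_1> = (1/24)[1*(4)*conj(1) + 1*(4)*conj(1) + 2*(0)*conj(1) + 2*(-2)*conj(1) + 2*(0)*conj(1) + 2*(-2)*conj(1) + 2*(0)*conj(1) + 6*(0)*conj(1) + 6*(0)*conj(1)]
      = (1/24)[(4) + (4) + (0) + (-4) + (0) + (-4) + (0) + (0) + (0)] = 0/24 = 0
  <chi_9*chi_7, chi_2> = (1/24)[1*(4)*conj(1) + 1*(4)*conj(1) + 2*(0)*conj(1) + 2*(-2)*conj(1) + 2*(0)*conj(1) + 2*(-2)*conj(1) + 2*(0)*conj(1) + 6*(0)*conj(-1) + 6*(0)*conj(-1)]
      = (1/24)[(4) + (4) + (0) + (-4) + (0) + (-4) + (0) + (0) + (0)] = 0/24 = 0
  <chi_9*chi_7, chi_3> = (1/24)[1*(4)*conj(1) + 1*(4)*conj(1) + 2*(0)*conj(-1) + 2*(-2)*conj(1) + 2*(0)*conj(-1) + 2*(-2)*conj(1) + 2*(0)*conj(-1) + 6*(0)*conj(1) + 6*(0)*conj(-1)]
      = (1/24)[(4) + (4) + (0) + (-4) + (0) + (-4) + (0) + (0) + (0)] = 0/24 = 0
  <chi_9*chi_7, chi_4> = (1/24)[1*(4)*conj(1) + 1*(4)*conj(1) + 2*(0)*conj(-1) + 2*(-2)*conj(1) + 2*(0)*conj(-1) + 2*(-2)*conj(1) + 2*(0)*conj(-1) + 6*(0)*conj(-1) + 6*(0)*conj(1)]
      = (1/24)[(4) + (4) + (0) + (-4) + (0) + (-4) + (0) + (0) + (0)] = 0/24 = 0
  <chi_9*chi_7, chi_5> = (1/24)[1*(4)*conj(2) + 1*(4)*conj(-2) + 2*(0)*conj(sqrt(3)) + 2*(-2)*conj(1) + 2*(0)*conj(0) + 2*(-2)*conj(-1) + 2*(0)*conj(-sqrt(3)) + 6*(0)*conj(0) + 6*(0)*conj(0)]
      = (1/24)[(8) + (-8) + (0) + (-4) + (0) + (4) + (0) + (0) + (0)] = 0/24 = 0
  <chi_9*chi_7, chi_6> = (1/24)[1*(4)*conj(2) + 1*(4)*conj(2) + 2*(0)*conj(1) + 2*(-2)*conj(-1) + 2*(0)*conj(-2) + 2*(-2)*conj(-1) + 2*(0)*conj(1) + 6*(0)*conj(0) + 6*(0)*conj(0)]
      = (1/24)[(8) + (8) + (0) + (4) + (0) + (4) + (0) + (0) + (0)] = 24/24 = 1
  <chi_9*chi_7, chi_7> = (1/24)[1*(4)*conj(2) + 1*(4)*conj(-2) + 2*(0)*conj(0) + 2*(-2)*conj(-2) + 2*(0)*conj(0) + 2*(-2)*conj(2) + 2*(0)*conj(0) + 6*(0)*conj(0) + 6*(0)*conj(0)]
      = (1/24)[(8) + (-8) + (0) + (8) + (0) + (-8) + (0) + (0) + (0)] = 0/24 = 0
  <chi_9*chi_7, chi_8> = (1/24)[1*(4)*conj(2) + 1*(4)*conj(2) + 2*(0)*conj(-1) + 2*(-2)*conj(-1) + 2*(0)*conj(2) + 2*(-2)*conj(-1) + 2*(0)*conj(-1) + 6*(0)*conj(0) + 6*(0)*conj(0)]
      = (1/24)[(8) + (8) + (0) + (4) + (0) + (4) + (0) + (0) + (0)] = 24/24 = 1
  <chi_9*chi_7, chi_9> = (1/24)[1*(4)*conj(2) + 1*(4)*conj(-2) + 2*(0)*conj(-sqrt(3)) + 2*(-2)*conj(1) + 2*(0)*conj(0) + 2*(-2)*conj(-1) + 2*(0)*conj(sqrt(3)) + 6*(0)*conj(0) + 6*(0)*conj(0)]
      = (1/24)[(8) + (-8) + (0) + (-4) + (0) + (4) + (0) + (0) + (0)] = 0/24 = 0
Hence the multiplicities are chi_6: 1, chi_8: 1. Dimension check: dim(chi_9)*dim(chi_7) = 2*2 = 4 and sum (mult * dim) = 1*2 + 1*2 = 4.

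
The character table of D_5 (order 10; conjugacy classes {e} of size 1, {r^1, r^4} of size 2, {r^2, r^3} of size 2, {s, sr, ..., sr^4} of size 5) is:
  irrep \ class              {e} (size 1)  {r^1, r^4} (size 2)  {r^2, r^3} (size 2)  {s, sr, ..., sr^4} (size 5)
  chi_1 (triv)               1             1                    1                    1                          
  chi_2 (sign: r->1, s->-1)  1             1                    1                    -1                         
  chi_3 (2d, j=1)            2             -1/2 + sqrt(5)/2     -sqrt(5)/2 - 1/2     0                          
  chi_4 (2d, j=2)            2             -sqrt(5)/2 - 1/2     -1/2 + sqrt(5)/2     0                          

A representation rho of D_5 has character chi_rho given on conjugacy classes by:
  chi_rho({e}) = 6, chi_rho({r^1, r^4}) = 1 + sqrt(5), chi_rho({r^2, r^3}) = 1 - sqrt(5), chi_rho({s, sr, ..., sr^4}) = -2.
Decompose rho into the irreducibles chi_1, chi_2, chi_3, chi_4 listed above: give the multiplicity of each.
Multiplicities: chi_1: 0, chi_2: 2, chi_3: 2, chi_4: 0.

Explanation: Use <chi_rho, chi> = (1/|G|) sum_C |C| * chi_rho(C) * conj(chi(C)) with |G| = 10 for each irreducible chi in the table:
  <chi_rho, chi_1> = (1/10)[1*(6)*conj(1) + 2*(1 + sqrt(5))*conj(1) + 2*(1 - sqrt(5))*conj(1) + 5*(-2)*conj(1)]
      = (1/10)[(6) + (2 + 2*sqrt(5)) + (2 - 2*sqrt(5)) + (-10)] = 0/10 = 0
  <chi_rho, chi_2> = (1/10)[1*(6)*conj(1) + 2*(1 + sqrt(5))*conj(1) + 2*(1 - sqrt(5))*conj(1) + 5*(-2)*conj(-1)]
      = (1/10)[(6) + (2 + 2*sqrt(5)) + (2 - 2*sqrt(5)) + (10)] = 20/10 = 2
  <chi_rho, chi_3> = (1/10)[1*(6)*conj(2) + 2*(1 + sqrt(5))*conj(-1/2 + sqrt(5)/2) + 2*(1 - sqrt(5))*conj(-sqrt(5)/2 - 1/2) + 5*(-2)*conj(0)]
      = (1/10)[(12) + (4) + (4) + (0)] = 20/10 = 2
  <chi_rho, chi_4> = (1/10)[1*(6)*conj(2) + 2*(1 + sqrt(5))*conj(-sqrt(5)/2 - 1/2) + 2*(1 - sqrt(5))*conj(-1/2 + sqrt(5)/2) + 5*(-2)*conj(0)]
      = (1/10)[(12) + (-6 - 2*sqrt(5)) + (-6 + 2*sqrt(5)) + (0)] = 0/10 = 0
Dimension check: dim(rho) = sum (mult * dim) = 0*1 + 2*1 + 2*2 + 0*2 = 6 = chi_rho(e) = 6.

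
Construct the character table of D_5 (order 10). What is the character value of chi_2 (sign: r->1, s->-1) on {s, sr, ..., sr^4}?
Conjugacy classes: {e} of size 1, {r^1, r^4} of size 2, {r^2, r^3} of size 2, {s, sr, ..., sr^4} of size 5.
Character table:
  irrep \ class              {e} (size 1)  {r^1, r^4} (size 2)  {r^2, r^3} (size 2)  {s, sr, ..., sr^4} (size 5)
  chi_1 (triv)               1             1                    1                    1                          
  chi_2 (sign: r->1, s->-1)  1             1                    1                    -1                         
  chi_3 (2d, j=1)            2             -1/2 + sqrt(5)/2     -sqrt(5)/2 - 1/2     0                          
  chi_4 (2d, j=2)            2             -sqrt(5)/2 - 1/2     -1/2 + sqrt(5)/2     0                          

Spot check: chi_2 (sign: r->1, s->-1) on {s, sr, ..., sr^4} = -1.

Details: D_5 has order 2*5 = 10 with 4 conjugacy classes, hence 4 irreducibles. Sum of squared dims 1 + 1 + 4 + 4 = 10 = |G|. Linear characters come from the abelianisation; the 2-dimensional irreps have character r^k -> 2*cos(2*pi*j*k/5), reflections -> 0.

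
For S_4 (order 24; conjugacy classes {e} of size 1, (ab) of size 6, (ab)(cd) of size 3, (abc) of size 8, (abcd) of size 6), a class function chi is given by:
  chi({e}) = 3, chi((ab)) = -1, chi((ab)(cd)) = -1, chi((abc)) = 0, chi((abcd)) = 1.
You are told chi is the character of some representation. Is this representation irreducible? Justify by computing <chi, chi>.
Irreducible: <chi, chi> = 1.

Argument: <chi, chi> = (1/|G|) sum_C |C| * |chi(C)|^2 = (1/24)[1*|3|^2 + 6*|-1|^2 + 3*|-1|^2 + 8*|0|^2 + 6*|1|^2]
  = (1/24)[(9) + (6) + (3) + (0) + (6)] = 24/24 = 1.
A character is irreducible iff <chi, chi> = 1, so this representation is irreducible.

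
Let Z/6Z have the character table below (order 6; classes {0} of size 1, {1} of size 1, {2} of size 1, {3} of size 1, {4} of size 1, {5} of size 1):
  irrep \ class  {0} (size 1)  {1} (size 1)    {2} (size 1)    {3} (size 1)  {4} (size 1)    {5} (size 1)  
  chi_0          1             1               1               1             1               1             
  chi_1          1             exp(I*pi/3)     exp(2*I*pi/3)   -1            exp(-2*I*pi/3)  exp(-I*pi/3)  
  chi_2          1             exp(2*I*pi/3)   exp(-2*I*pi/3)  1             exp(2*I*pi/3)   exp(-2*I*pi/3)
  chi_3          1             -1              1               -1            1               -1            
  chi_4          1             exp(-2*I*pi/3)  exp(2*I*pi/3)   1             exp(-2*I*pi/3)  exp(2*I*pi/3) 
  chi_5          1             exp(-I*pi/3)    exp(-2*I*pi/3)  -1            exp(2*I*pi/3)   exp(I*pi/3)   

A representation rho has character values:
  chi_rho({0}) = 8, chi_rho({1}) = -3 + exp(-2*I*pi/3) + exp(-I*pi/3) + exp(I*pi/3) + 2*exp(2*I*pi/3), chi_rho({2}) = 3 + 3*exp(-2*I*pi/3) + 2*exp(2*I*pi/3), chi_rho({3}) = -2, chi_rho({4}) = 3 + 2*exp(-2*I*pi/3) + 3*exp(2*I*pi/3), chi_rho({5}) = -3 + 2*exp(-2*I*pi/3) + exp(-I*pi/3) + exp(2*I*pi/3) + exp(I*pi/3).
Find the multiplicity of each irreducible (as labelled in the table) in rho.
Multiplicities: chi_0: 0, chi_1: 1, chi_2: 2, chi_3: 3, chi_4: 1, chi_5: 1.

Working: Use <chi_rho, chi> = (1/|G|) sum_C |C| * chi_rho(C) * conj(chi(C)) with |G| = 6 for each irreducible chi in the table:
  <chi_rho, chi_0> = (1/6)[1*(8)*conj(1) + 1*(-3 + exp(-2*I*pi/3) + exp(-I*pi/3) + exp(I*pi/3) + 2*exp(2*I*pi/3))*conj(1) + 1*(3 + 3*exp(-2*I*pi/3) + 2*exp(2*I*pi/3))*conj(1) + 1*(-2)*conj(1) + 1*(3 + 2*exp(-2*I*pi/3) + 3*exp(2*I*pi/3))*conj(1) + 1*(-3 + 2*exp(-2*I*pi/3) + exp(-I*pi/3) + exp(2*I*pi/3) + exp(I*pi/3))*conj(1)]
      = (1/6)[(8) + (-3 + exp(-2*I*pi/3) + exp(-I*pi/3) + exp(I*pi/3) + 2*exp(2*I*pi/3)) + (3 + 3*exp(-2*I*pi/3) + 2*exp(2*I*pi/3)) + (-2) + (3 + 2*exp(-2*I*pi/3) + 3*exp(2*I*pi/3)) + (-3 + 2*exp(-2*I*pi/3) + exp(-I*pi/3) + exp(2*I*pi/3) + exp(I*pi/3))] = 0/6 = 0
  <chi_rho, chi_1> = (1/6)[1*(8)*conj(1) + 1*(-3 + exp(-2*I*pi/3) + exp(-I*pi/3) + exp(I*pi/3) + 2*exp(2*I*pi/3))*conj(exp(I*pi/3)) + 1*(3 + 3*exp(-2*I*pi/3) + 2*exp(2*I*pi/3))*conj(exp(2*I*pi/3)) + 1*(-2)*conj(-1) + 1*(3 + 2*exp(-2*I*pi/3) + 3*exp(2*I*pi/3))*conj(exp(-2*I*pi/3)) + 1*(-3 + 2*exp(-2*I*pi/3) + exp(-I*pi/3) + exp(2*I*pi/3) + exp(I*pi/3))*conj(exp(-I*pi/3))]
      = (1/6)[(8) + (exp(-2*I*pi/3) + 2*exp(I*pi/3) - 3*exp(-I*pi/3)) + (-1) + (2) + (-1) + (-3*exp(I*pi/3) + 2*exp(-I*pi/3) + exp(2*I*pi/3))] = 6/6 = 1
  <chi_rho, chi_2> = (1/6)[1*(8)*conj(1) + 1*(-3 + exp(-2*I*pi/3) + exp(-I*pi/3) + exp(I*pi/3) + 2*exp(2*I*pi/3))*conj(exp(2*I*pi/3)) + 1*(3 + 3*exp(-2*I*pi/3) + 2*exp(2*I*pi/3))*conj(exp(-2*I*pi/3)) + 1*(-2)*conj(1) + 1*(3 + 2*exp(-2*I*pi/3) + 3*exp(2*I*pi/3))*conj(exp(2*I*pi/3)) + 1*(-3 + 2*exp(-2*I*pi/3) + exp(-I*pi/3) + exp(2*I*pi/3) + exp(I*pi/3))*conj(exp(-2*I*pi/3))]
      = (1/6)[(8) + (1 + exp(-I*pi/3) + exp(2*I*pi/3) - 3*exp(-2*I*pi/3)) + (3 + 2*exp(-2*I*pi/3) + 3*exp(2*I*pi/3)) + (-2) + (3 + 3*exp(-2*I*pi/3) + 2*exp(2*I*pi/3)) + (1 - 3*exp(2*I*pi/3) + exp(-2*I*pi/3) + exp(I*pi/3))] = 12/6 = 2
  <chi_rho, chi_3> = (1/6)[1*(8)*conj(1) + 1*(-3 + exp(-2*I*pi/3) + exp(-I*pi/3) + exp(I*pi/3) + 2*exp(2*I*pi/3))*conj(-1) + 1*(3 + 3*exp(-2*I*pi/3) + 2*exp(2*I*pi/3))*conj(1) + 1*(-2)*conj(-1) + 1*(3 + 2*exp(-2*I*pi/3) + 3*exp(2*I*pi/3))*conj(1) + 1*(-3 + 2*exp(-2*I*pi/3) + exp(-I*pi/3) + exp(2*I*pi/3) + exp(I*pi/3))*conj(-1)]
      = (1/6)[(8) + (3 - 2*exp(2*I*pi/3) - exp(I*pi/3) - exp(-I*pi/3) - exp(-2*I*pi/3)) + (3 + 3*exp(-2*I*pi/3) + 2*exp(2*I*pi/3)) + (2) + (3 + 2*exp(-2*I*pi/3) + 3*exp(2*I*pi/3)) + (3 - exp(I*pi/3) - exp(2*I*pi/3) - exp(-I*pi/3) - 2*exp(-2*I*pi/3))] = 18/6 = 3
  <chi_rho, chi_4> = (1/6)[1*(8)*conj(1) + 1*(-3 + exp(-2*I*pi/3) + exp(-I*pi/3) + exp(I*pi/3) + 2*exp(2*I*pi/3))*conj(exp(-2*I*pi/3)) + 1*(3 + 3*exp(-2*I*pi/3) + 2*exp(2*I*pi/3))*conj(exp(2*I*pi/3)) + 1*(-2)*conj(1) + 1*(3 + 2*exp(-2*I*pi/3) + 3*exp(2*I*pi/3))*conj(exp(-2*I*pi/3)) + 1*(-3 + 2*exp(-2*I*pi/3) + exp(-I*pi/3) + exp(2*I*pi/3) + exp(I*pi/3))*conj(exp(2*I*pi/3))]
      = (1/6)[(8) + (-3*exp(2*I*pi/3) + 2*exp(-2*I*pi/3) + exp(I*pi/3)) + (-1) + (-2) + (-1) + (exp(-I*pi/3) + 2*exp(2*I*pi/3) - 3*exp(-2*I*pi/3))] = 6/6 = 1
  <chi_rho, chi_5> = (1/6)[1*(8)*conj(1) + 1*(-3 + exp(-2*I*pi/3) + exp(-I*pi/3) + exp(I*pi/3) + 2*exp(2*I*pi/3))*conj(exp(-I*pi/3)) + 1*(3 + 3*exp(-2*I*pi/3) + 2*exp(2*I*pi/3))*conj(exp(-2*I*pi/3)) + 1*(-2)*conj(-1) + 1*(3 + 2*exp(-2*I*pi/3) + 3*exp(2*I*pi/3))*conj(exp(2*I*pi/3)) + 1*(-3 + 2*exp(-2*I*pi/3) + exp(-I*pi/3) + exp(2*I*pi/3) + exp(I*pi/3))*conj(exp(I*pi/3))]
      = (1/6)[(8) + (-1 - 3*exp(I*pi/3) + exp(-I*pi/3) + exp(2*I*pi/3)) + (3 + 2*exp(-2*I*pi/3) + 3*exp(2*I*pi/3)) + (2) + (3 + 3*exp(-2*I*pi/3) + 2*exp(2*I*pi/3)) + (-1 + exp(-2*I*pi/3) + exp(I*pi/3) - 3*exp(-I*pi/3))] = 6/6 = 1
(Exp terms are combined using exp(i*s)*conj(exp(i*t)) = exp(i*(s-t)), and sums of them are collapsed using the identity that for every m > 1 the m distinct m-th roots of unity sum to 0, e.g. 1 + exp(2*I*pi/3) + exp(-2*I*pi/3) = 0.)
Dimension check: dim(rho) = sum (mult * dim) = 0*1 + 1*1 + 2*1 + 3*1 + 1*1 + 1*1 = 8 = chi_rho(e) = 8.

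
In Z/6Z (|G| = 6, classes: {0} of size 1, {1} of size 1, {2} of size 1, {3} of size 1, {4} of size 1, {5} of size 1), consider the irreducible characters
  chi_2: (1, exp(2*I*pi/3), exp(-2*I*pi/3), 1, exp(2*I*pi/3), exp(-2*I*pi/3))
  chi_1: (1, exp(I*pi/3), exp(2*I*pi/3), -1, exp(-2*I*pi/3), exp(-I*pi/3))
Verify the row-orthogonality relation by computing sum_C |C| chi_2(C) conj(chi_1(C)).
Sum = 0; so <chi_2, chi_1> = 0 (distinct irreducibles are orthogonal).

Details: Compute term by term over conjugacy classes (|C| * chi_2(C) * conj(chi_1(C))):
  1*(1)*conj(1) + 1*(exp(2*I*pi/3))*conj(exp(I*pi/3)) + 1*(exp(-2*I*pi/3))*conj(exp(2*I*pi/3)) + 1*(1)*conj(-1) + 1*(exp(2*I*pi/3))*conj(exp(-2*I*pi/3)) + 1*(exp(-2*I*pi/3))*conj(exp(-I*pi/3))
  = (1) + (exp(I*pi/3)) + (exp(2*I*pi/3)) + (-1) + (exp(-2*I*pi/3)) + (exp(-I*pi/3))
  = 0.
(Exp terms are combined using exp(i*s)*conj(exp(i*t)) = exp(i*(s-t)), and sums of them are collapsed using the identity that for every m > 1 the m distinct m-th roots of unity sum to 0, e.g. 1 + exp(2*I*pi/3) + exp(-2*I*pi/3) = 0.)
Dividing by |G| = 6 gives 0/6 = 0, matching the row-orthogonality relation <chi_2, chi_1> = [chi_2 = chi_1].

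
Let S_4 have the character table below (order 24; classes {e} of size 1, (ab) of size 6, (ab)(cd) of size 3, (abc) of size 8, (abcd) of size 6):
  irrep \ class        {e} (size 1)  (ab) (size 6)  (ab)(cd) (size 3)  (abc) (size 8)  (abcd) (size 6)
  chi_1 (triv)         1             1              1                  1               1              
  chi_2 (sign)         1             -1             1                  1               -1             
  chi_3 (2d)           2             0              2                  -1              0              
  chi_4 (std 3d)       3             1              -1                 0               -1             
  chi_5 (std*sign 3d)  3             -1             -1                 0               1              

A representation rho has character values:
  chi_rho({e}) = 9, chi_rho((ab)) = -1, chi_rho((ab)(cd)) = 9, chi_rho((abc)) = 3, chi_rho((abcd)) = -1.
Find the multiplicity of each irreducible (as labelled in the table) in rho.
Multiplicities: chi_1: 2, chi_2: 3, chi_3: 2, chi_4: 0, chi_5: 0.

Proof sketch: Use <chi_rho, chi> = (1/|G|) sum_C |C| * chi_rho(C) * conj(chi(C)) with |G| = 24 for each irreducible chi in the table:
  <chi_rho, chi_1> = (1/24)[1*(9)*conj(1) + 6*(-1)*conj(1) + 3*(9)*conj(1) + 8*(3)*conj(1) + 6*(-1)*conj(1)]
      = (1/24)[(9) + (-6) + (27) + (24) + (-6)] = 48/24 = 2
  <chi_rho, chi_2> = (1/24)[1*(9)*conj(1) + 6*(-1)*conj(-1) + 3*(9)*conj(1) + 8*(3)*conj(1) + 6*(-1)*conj(-1)]
      = (1/24)[(9) + (6) + (27) + (24) + (6)] = 72/24 = 3
  <chi_rho, chi_3> = (1/24)[1*(9)*conj(2) + 6*(-1)*conj(0) + 3*(9)*conj(2) + 8*(3)*conj(-1) + 6*(-1)*conj(0)]
      = (1/24)[(18) + (0) + (54) + (-24) + (0)] = 48/24 = 2
  <chi_rho, chi_4> = (1/24)[1*(9)*conj(3) + 6*(-1)*conj(1) + 3*(9)*conj(-1) + 8*(3)*conj(0) + 6*(-1)*conj(-1)]
      = (1/24)[(27) + (-6) + (-27) + (0) + (6)] = 0/24 = 0
  <chi_rho, chi_5> = (1/24)[1*(9)*conj(3) + 6*(-1)*conj(-1) + 3*(9)*conj(-1) + 8*(3)*conj(0) + 6*(-1)*conj(1)]
      = (1/24)[(27) + (6) + (-27) + (0) + (-6)] = 0/24 = 0
Dimension check: dim(rho) = sum (mult * dim) = 2*1 + 3*1 + 2*2 + 0*3 + 0*3 = 9 = chi_rho(e) = 9.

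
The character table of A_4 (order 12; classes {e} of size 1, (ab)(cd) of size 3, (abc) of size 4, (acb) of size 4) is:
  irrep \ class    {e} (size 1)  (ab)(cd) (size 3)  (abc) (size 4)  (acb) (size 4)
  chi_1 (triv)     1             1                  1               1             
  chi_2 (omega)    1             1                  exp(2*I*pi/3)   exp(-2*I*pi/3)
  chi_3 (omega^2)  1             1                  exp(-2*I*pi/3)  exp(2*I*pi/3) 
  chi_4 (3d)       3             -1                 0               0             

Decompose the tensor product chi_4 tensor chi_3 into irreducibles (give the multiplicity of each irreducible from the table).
chi_4 tensor chi_3 = chi_4 (all other irreducibles have multiplicity 0).

Solution. The character of a tensor product is the pointwise product (chi_4 * chi_3)(C) = chi_4(C) * chi_3(C):
  {e}: (3)*(1), (ab)(cd): (-1)*(1), (abc): (0)*(exp(-2*I*pi/3)), (acb): (0)*(exp(2*I*pi/3))
so (chi_4 * chi_3) takes values
  {e} -> 3, (ab)(cd) -> -1, (abc) -> 0, (acb) -> 0.
Now take the inner product of this character with each irreducible chi from the table, <chi_4*chi_3, chi> = (1/12) sum_C |C| (chi_4*chi_3)(C) conj(chi(C)):
  <chi_4*chi_3, chi_1> = (1/12)[1*(3)*conj(1) + 3*(-1)*conj(1) + 4*(0)*conj(1) + 4*(0)*conj(1)]
      = (1/12)[(3) + (-3) + (0) + (0)] = 0/12 = 0
  <chi_4*chi_3, chi_2> = (1/12)[1*(3)*conj(1) + 3*(-1)*conj(1) + 4*(0)*conj(exp(2*I*pi/3)) + 4*(0)*conj(exp(-2*I*pi/3))]
      = (1/12)[(3) + (-3) + (0) + (0)] = 0/12 = 0
  <chi_4*chi_3, chi_3> = (1/12)[1*(3)*conj(1) + 3*(-1)*conj(1) + 4*(0)*conj(exp(-2*I*pi/3)) + 4*(0)*conj(exp(2*I*pi/3))]
      = (1/12)[(3) + (-3) + (0) + (0)] = 0/12 = 0
  <chi_4*chi_3, chi_4> = (1/12)[1*(3)*conj(3) + 3*(-1)*conj(-1) + 4*(0)*conj(0) + 4*(0)*conj(0)]
      = (1/12)[(9) + (3) + (0) + (0)] = 12/12 = 1
(Exp terms are combined using exp(i*s)*conj(exp(i*t)) = exp(i*(s-t)), and sums of them are collapsed using the identity that for every m > 1 the m distinct m-th roots of unity sum to 0, e.g. 1 + exp(2*I*pi/3) + exp(-2*I*pi/3) = 0.)
Hence the multiplicities are chi_4: 1. Dimension check: dim(chi_4)*dim(chi_3) = 3*1 = 3 and sum (mult * dim) = 1*3 = 3.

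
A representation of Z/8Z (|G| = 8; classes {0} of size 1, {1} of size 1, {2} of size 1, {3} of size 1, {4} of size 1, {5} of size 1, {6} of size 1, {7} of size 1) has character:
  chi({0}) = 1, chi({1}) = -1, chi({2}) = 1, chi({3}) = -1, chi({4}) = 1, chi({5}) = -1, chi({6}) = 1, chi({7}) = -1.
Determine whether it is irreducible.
Irreducible: <chi, chi> = 1.

Solution. <chi, chi> = (1/|G|) sum_C |C| * |chi(C)|^2 = (1/8)[1*|1|^2 + 1*|-1|^2 + 1*|1|^2 + 1*|-1|^2 + 1*|1|^2 + 1*|-1|^2 + 1*|1|^2 + 1*|-1|^2]
  = (1/8)[(1) + (1) + (1) + (1) + (1) + (1) + (1) + (1)] = 8/8 = 1.
(Exp terms are combined using exp(i*s)*conj(exp(i*t)) = exp(i*(s-t)), and sums of them are collapsed using the identity that for every m > 1 the m distinct m-th roots of unity sum to 0, e.g. 1 + exp(2*I*pi/3) + exp(-2*I*pi/3) = 0.)
A character is irreducible iff <chi, chi> = 1, so this representation is irreducible.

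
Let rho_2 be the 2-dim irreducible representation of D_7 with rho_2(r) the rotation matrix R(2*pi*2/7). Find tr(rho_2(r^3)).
chi_{rho_2}(r^3) = 2*cos(2*pi*2*3/7) = 2*cos(2*pi/7)

Justification: rho_2(r^3) is rotation by angle 2*pi*2*3/7, whose trace is 2*cos(2*pi*2*3/7) = 2*cos(2*pi/7).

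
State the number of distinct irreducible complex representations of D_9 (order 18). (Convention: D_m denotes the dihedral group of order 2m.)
6

Why: The number of irreducible complex representations of a finite group equals its number of conjugacy classes. D_9 has 6 conjugacy classes ((n+3)/2 for n odd), so D_9 (order 18) has exactly 6 irreducible complex representations.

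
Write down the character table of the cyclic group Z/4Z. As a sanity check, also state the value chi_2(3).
Character table of Z/4Z (irreps indexed chi_0,...,chi_3 with chi_k(m) = zeta_4^(k*m), zeta_4 = exp(2*pi*i/4)):
  irrep \ class  {0} (size 1)  {1} (size 1)  {2} (size 1)  {3} (size 1)
  chi_0          1             1             1             1           
  chi_1          1             I             -1            -I          
  chi_2          1             -1            1             -1          
  chi_3          1             -I            -1            I           

Spot check: chi_2(3) = zeta_4^(2*3) = zeta_4^6 = -1.

Why: Z/4Z is abelian, so all 4 irreducible complex representations are 1-dimensional. They are given by chi_k(m) = zeta_4^(k*m) for k = 0,...,3. Row orthogonality: sum_m chi_k(m) conj(chi_l(m)) = 4 * [k = l].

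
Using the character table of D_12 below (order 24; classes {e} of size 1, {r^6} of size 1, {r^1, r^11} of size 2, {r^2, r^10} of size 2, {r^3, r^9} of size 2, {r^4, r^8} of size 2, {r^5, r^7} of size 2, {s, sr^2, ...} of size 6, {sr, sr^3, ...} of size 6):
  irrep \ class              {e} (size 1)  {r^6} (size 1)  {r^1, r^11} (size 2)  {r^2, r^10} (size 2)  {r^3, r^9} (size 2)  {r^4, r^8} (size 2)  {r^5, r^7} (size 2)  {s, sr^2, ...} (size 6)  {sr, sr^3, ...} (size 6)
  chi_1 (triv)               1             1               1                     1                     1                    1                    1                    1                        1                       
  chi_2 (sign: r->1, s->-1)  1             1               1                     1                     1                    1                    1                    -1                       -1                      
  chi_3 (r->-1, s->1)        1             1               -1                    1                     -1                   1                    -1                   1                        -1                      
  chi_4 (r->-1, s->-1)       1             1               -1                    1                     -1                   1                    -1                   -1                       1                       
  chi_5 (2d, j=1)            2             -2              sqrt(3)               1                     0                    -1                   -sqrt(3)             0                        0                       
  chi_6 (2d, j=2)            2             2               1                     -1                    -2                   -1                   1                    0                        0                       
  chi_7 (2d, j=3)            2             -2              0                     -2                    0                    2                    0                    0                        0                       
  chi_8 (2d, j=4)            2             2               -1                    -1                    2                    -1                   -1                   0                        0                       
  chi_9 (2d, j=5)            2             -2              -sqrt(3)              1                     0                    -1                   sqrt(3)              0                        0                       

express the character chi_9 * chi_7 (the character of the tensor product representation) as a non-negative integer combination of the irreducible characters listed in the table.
chi_9 tensor chi_7 = chi_6 + chi_8 (all other irreducibles have multiplicity 0).

Working: The character of a tensor product is the pointwise product (chi_9 * chi_7)(C) = chi_9(C) * chi_7(C):
  {e}: (2)*(2), {r^6}: (-2)*(-2), {r^1, r^11}: (-sqrt(3))*(0), {r^2, r^10}: (1)*(-2), {r^3, r^9}: (0)*(0), {r^4, r^8}: (-1)*(2), {r^5, r^7}: (sqrt(3))*(0), {s, sr^2, ...}: (0)*(0), {sr, sr^3, ...}: (0)*(0)
so (chi_9 * chi_7) takes values
  {e} -> 4, {r^6} -> 4, {r^1, r^11} -> 0, {r^2, r^10} -> -2, {r^3, r^9} -> 0, {r^4, r^8} -> -2, {r^5, r^7} -> 0, {s, sr^2, ...} -> 0, {sr, sr^3, ...} -> 0.
Now take the inner product of this character with each irreducible chi from the table, <chi_9*chi_7, chi> = (1/24) sum_C |C| (chi_9*chi_7)(C) conj(chi(C)):
  <chi_9*chi_7, chi_1> = (1/24)[1*(4)*conj(1) + 1*(4)*conj(1) + 2*(0)*conj(1) + 2*(-2)*conj(1) + 2*(0)*conj(1) + 2*(-2)*conj(1) + 2*(0)*conj(1) + 6*(0)*conj(1) + 6*(0)*conj(1)]
      = (1/24)[(4) + (4) + (0) + (-4) + (0) + (-4) + (0) + (0) + (0)] = 0/24 = 0
  <chi_9*chi_7, chi_2> = (1/24)[1*(4)*conj(1) + 1*(4)*conj(1) + 2*(0)*conj(1) + 2*(-2)*conj(1) + 2*(0)*conj(1) + 2*(-2)*conj(1) + 2*(0)*conj(1) + 6*(0)*conj(-1) + 6*(0)*conj(-1)]
      = (1/24)[(4) + (4) + (0) + (-4) + (0) + (-4) + (0) + (0) + (0)] = 0/24 = 0
  <chi_9*chi_7, chi_3> = (1/24)[1*(4)*conj(1) + 1*(4)*conj(1) + 2*(0)*conj(-1) + 2*(-2)*conj(1) + 2*(0)*conj(-1) + 2*(-2)*conj(1) + 2*(0)*conj(-1) + 6*(0)*conj(1) + 6*(0)*conj(-1)]
      = (1/24)[(4) + (4) + (0) + (-4) + (0) + (-4) + (0) + (0) + (0)] = 0/24 = 0
  <chi_9*chi_7, chi_4> = (1/24)[1*(4)*conj(1) + 1*(4)*conj(1) + 2*(0)*conj(-1) + 2*(-2)*conj(1) + 2*(0)*conj(-1) + 2*(-2)*conj(1) + 2*(0)*conj(-1) + 6*(0)*conj(-1) + 6*(0)*conj(1)]
      = (1/24)[(4) + (4) + (0) + (-4) + (0) + (-4) + (0) + (0) + (0)] = 0/24 = 0
  <chi_9*chi_7, chi_5> = (1/24)[1*(4)*conj(2) + 1*(4)*conj(-2) + 2*(0)*conj(sqrt(3)) + 2*(-2)*conj(1) + 2*(0)*conj(0) + 2*(-2)*conj(-1) + 2*(0)*conj(-sqrt(3)) + 6*(0)*conj(0) + 6*(0)*conj(0)]
      = (1/24)[(8) + (-8) + (0) + (-4) + (0) + (4) + (0) + (0) + (0)] = 0/24 = 0
  <chi_9*chi_7, chi_6> = (1/24)[1*(4)*conj(2) + 1*(4)*conj(2) + 2*(0)*conj(1) + 2*(-2)*conj(-1) + 2*(0)*conj(-2) + 2*(-2)*conj(-1) + 2*(0)*conj(1) + 6*(0)*conj(0) + 6*(0)*conj(0)]
      = (1/24)[(8) + (8) + (0) + (4) + (0) + (4) + (0) + (0) + (0)] = 24/24 = 1
  <chi_9*chi_7, chi_7> = (1/24)[1*(4)*conj(2) + 1*(4)*conj(-2) + 2*(0)*conj(0) + 2*(-2)*conj(-2) + 2*(0)*conj(0) + 2*(-2)*conj(2) + 2*(0)*conj(0) + 6*(0)*conj(0) + 6*(0)*conj(0)]
      = (1/24)[(8) + (-8) + (0) + (8) + (0) + (-8) + (0) + (0) + (0)] = 0/24 = 0
  <chi_9*chi_7, chi_8> = (1/24)[1*(4)*conj(2) + 1*(4)*conj(2) + 2*(0)*conj(-1) + 2*(-2)*conj(-1) + 2*(0)*conj(2) + 2*(-2)*conj(-1) + 2*(0)*conj(-1) + 6*(0)*conj(0) + 6*(0)*conj(0)]
      = (1/24)[(8) + (8) + (0) + (4) + (0) + (4) + (0) + (0) + (0)] = 24/24 = 1
  <chi_9*chi_7, chi_9> = (1/24)[1*(4)*conj(2) + 1*(4)*conj(-2) + 2*(0)*conj(-sqrt(3)) + 2*(-2)*conj(1) + 2*(0)*conj(0) + 2*(-2)*conj(-1) + 2*(0)*conj(sqrt(3)) + 6*(0)*conj(0) + 6*(0)*conj(0)]
      = (1/24)[(8) + (-8) + (0) + (-4) + (0) + (4) + (0) + (0) + (0)] = 0/24 = 0
Hence the multiplicities are chi_6: 1, chi_8: 1. Dimension check: dim(chi_9)*dim(chi_7) = 2*2 = 4 and sum (mult * dim) = 1*2 + 1*2 = 4.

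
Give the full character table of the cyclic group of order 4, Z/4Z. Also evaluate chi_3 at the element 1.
Character table of Z/4Z (irreps indexed chi_0,...,chi_3 with chi_k(m) = zeta_4^(k*m), zeta_4 = exp(2*pi*i/4)):
  irrep \ class  {0} (size 1)  {1} (size 1)  {2} (size 1)  {3} (size 1)
  chi_0          1             1             1             1           
  chi_1          1             I             -1            -I          
  chi_2          1             -1            1             -1          
  chi_3          1             -I            -1            I           

Spot check: chi_3(1) = zeta_4^(3*1) = zeta_4^3 = -I.

Argument: Z/4Z is abelian, so all 4 irreducible complex representations are 1-dimensional. They are given by chi_k(m) = zeta_4^(k*m) for k = 0,...,3. Row orthogonality: sum_m chi_k(m) conj(chi_l(m)) = 4 * [k = l].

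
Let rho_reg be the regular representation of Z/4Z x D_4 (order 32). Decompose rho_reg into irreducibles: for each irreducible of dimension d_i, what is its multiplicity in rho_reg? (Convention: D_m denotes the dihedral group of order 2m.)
Each irreducible V_i of dimension d_i appears with multiplicity d_i, i.e. rho_reg = (direct sum over all irreducibles V_i) d_i V_i. The irreducible dimensions for Z/4Z x D_4 are 1, 1, 1, 1, 1, 1, 1, 1, 1, 1, 1, 1, 1, 1, 1, 1, 2, 2, 2, 2: 16 irreducibles of dimension 1, each with multiplicity 1; 4 irreducibles of dimension 2, each with multiplicity 2. Total dimension 16*1*1 + 4*2*2 = 32 = |G|.

Justification: General theorem: in the regular representation of a finite group G, each irreducible appears with multiplicity equal to its dimension. Check: dim(rho_reg) = sum d_i^2 = 1 + 1 + 1 + 1 + 1 + 1 + 1 + 1 + 1 + 1 + 1 + 1 + 1 + 1 + 1 + 1 + 4 + 4 + 4 + 4 = 32 = |G|.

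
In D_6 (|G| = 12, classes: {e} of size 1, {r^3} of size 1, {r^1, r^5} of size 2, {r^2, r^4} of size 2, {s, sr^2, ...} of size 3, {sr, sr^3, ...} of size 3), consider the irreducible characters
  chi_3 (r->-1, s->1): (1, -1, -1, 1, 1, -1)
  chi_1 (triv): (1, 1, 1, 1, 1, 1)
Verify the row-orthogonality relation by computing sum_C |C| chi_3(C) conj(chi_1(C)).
Sum = 0; so <chi_3, chi_1> = 0 (distinct irreducibles are orthogonal).

Argument: Compute term by term over conjugacy classes (|C| * chi_3(C) * conj(chi_1(C))):
  1*(1)*conj(1) + 1*(-1)*conj(1) + 2*(-1)*conj(1) + 2*(1)*conj(1) + 3*(1)*conj(1) + 3*(-1)*conj(1)
  = (1) + (-1) + (-2) + (2) + (3) + (-3)
  = 0.
Dividing by |G| = 12 gives 0/12 = 0, matching the row-orthogonality relation <chi_3, chi_1> = [chi_3 = chi_1].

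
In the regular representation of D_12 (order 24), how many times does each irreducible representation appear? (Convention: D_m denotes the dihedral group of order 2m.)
Each irreducible V_i of dimension d_i appears with multiplicity d_i, i.e. rho_reg = (direct sum over all irreducibles V_i) d_i V_i. The irreducible dimensions for D_12 are 1, 1, 1, 1, 2, 2, 2, 2, 2: 4 irreducibles of dimension 1, each with multiplicity 1; 5 irreducibles of dimension 2, each with multiplicity 2. Total dimension 4*1*1 + 5*2*2 = 24 = |G|.

Argument: General theorem: in the regular representation of a finite group G, each irreducible appears with multiplicity equal to its dimension. Check: dim(rho_reg) = sum d_i^2 = 1 + 1 + 1 + 1 + 4 + 4 + 4 + 4 + 4 = 24 = |G|.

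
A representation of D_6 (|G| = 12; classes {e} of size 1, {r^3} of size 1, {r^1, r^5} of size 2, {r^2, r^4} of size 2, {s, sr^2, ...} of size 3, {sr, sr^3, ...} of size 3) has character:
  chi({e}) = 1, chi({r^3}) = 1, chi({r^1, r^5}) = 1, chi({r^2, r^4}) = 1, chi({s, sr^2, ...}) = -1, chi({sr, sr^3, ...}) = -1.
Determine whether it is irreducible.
Irreducible: <chi, chi> = 1.

Justification: <chi, chi> = (1/|G|) sum_C |C| * |chi(C)|^2 = (1/12)[1*|1|^2 + 1*|1|^2 + 2*|1|^2 + 2*|1|^2 + 3*|-1|^2 + 3*|-1|^2]
  = (1/12)[(1) + (1) + (2) + (2) + (3) + (3)] = 12/12 = 1.
A character is irreducible iff <chi, chi> = 1, so this representation is irreducible.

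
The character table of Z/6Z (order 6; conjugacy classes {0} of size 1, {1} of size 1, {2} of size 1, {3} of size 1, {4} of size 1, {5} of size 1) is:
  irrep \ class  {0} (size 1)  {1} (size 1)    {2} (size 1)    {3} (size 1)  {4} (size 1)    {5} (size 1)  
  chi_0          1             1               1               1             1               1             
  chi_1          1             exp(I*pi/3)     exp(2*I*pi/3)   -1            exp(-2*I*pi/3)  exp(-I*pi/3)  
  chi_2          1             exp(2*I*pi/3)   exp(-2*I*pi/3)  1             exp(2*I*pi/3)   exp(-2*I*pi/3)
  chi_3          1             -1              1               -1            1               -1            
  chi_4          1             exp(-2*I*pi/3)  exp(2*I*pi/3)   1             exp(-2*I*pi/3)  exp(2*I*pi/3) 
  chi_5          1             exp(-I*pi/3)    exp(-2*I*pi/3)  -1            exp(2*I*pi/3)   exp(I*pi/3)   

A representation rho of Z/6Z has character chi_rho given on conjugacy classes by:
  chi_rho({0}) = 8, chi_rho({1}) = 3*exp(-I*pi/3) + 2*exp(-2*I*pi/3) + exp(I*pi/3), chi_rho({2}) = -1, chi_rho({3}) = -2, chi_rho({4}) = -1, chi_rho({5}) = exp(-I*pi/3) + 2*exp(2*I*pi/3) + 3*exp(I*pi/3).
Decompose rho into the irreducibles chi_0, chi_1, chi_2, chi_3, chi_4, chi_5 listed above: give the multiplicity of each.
Multiplicities: chi_0: 1, chi_1: 1, chi_2: 0, chi_3: 1, chi_4: 2, chi_5: 3.

Why: Use <chi_rho, chi> = (1/|G|) sum_C |C| * chi_rho(C) * conj(chi(C)) with |G| = 6 for each irreducible chi in the table:
  <chi_rho, chi_0> = (1/6)[1*(8)*conj(1) + 1*(3*exp(-I*pi/3) + 2*exp(-2*I*pi/3) + exp(I*pi/3))*conj(1) + 1*(-1)*conj(1) + 1*(-2)*conj(1) + 1*(-1)*conj(1) + 1*(exp(-I*pi/3) + 2*exp(2*I*pi/3) + 3*exp(I*pi/3))*conj(1)]
      = (1/6)[(8) + (3*exp(-I*pi/3) + 2*exp(-2*I*pi/3) + exp(I*pi/3)) + (-1) + (-2) + (-1) + (exp(-I*pi/3) + 2*exp(2*I*pi/3) + 3*exp(I*pi/3))] = 6/6 = 1
  <chi_rho, chi_1> = (1/6)[1*(8)*conj(1) + 1*(3*exp(-I*pi/3) + 2*exp(-2*I*pi/3) + exp(I*pi/3))*conj(exp(I*pi/3)) + 1*(-1)*conj(exp(2*I*pi/3)) + 1*(-2)*conj(-1) + 1*(-1)*conj(exp(-2*I*pi/3)) + 1*(exp(-I*pi/3) + 2*exp(2*I*pi/3) + 3*exp(I*pi/3))*conj(exp(-I*pi/3))]
      = (1/6)[(8) + (-1 + 3*exp(-2*I*pi/3)) + (3 + 2*exp(-2*I*pi/3) + 3*exp(2*I*pi/3)) + (2) + (3 + 3*exp(-2*I*pi/3) + 2*exp(2*I*pi/3)) + (-1 + 3*exp(2*I*pi/3))] = 6/6 = 1
  <chi_rho, chi_2> = (1/6)[1*(8)*conj(1) + 1*(3*exp(-I*pi/3) + 2*exp(-2*I*pi/3) + exp(I*pi/3))*conj(exp(2*I*pi/3)) + 1*(-1)*conj(exp(-2*I*pi/3)) + 1*(-2)*conj(1) + 1*(-1)*conj(exp(2*I*pi/3)) + 1*(exp(-I*pi/3) + 2*exp(2*I*pi/3) + 3*exp(I*pi/3))*conj(exp(-2*I*pi/3))]
      = (1/6)[(8) + (-3 + exp(-I*pi/3) + 2*exp(2*I*pi/3)) + (3 + 3*exp(-2*I*pi/3) + 2*exp(2*I*pi/3)) + (-2) + (3 + 2*exp(-2*I*pi/3) + 3*exp(2*I*pi/3)) + (-3 + 2*exp(-2*I*pi/3) + exp(I*pi/3))] = 0/6 = 0
  <chi_rho, chi_3> = (1/6)[1*(8)*conj(1) + 1*(3*exp(-I*pi/3) + 2*exp(-2*I*pi/3) + exp(I*pi/3))*conj(-1) + 1*(-1)*conj(1) + 1*(-2)*conj(-1) + 1*(-1)*conj(1) + 1*(exp(-I*pi/3) + 2*exp(2*I*pi/3) + 3*exp(I*pi/3))*conj(-1)]
      = (1/6)[(8) + (-exp(I*pi/3) - 2*exp(-2*I*pi/3) - 3*exp(-I*pi/3)) + (-1) + (2) + (-1) + (-3*exp(I*pi/3) - 2*exp(2*I*pi/3) - exp(-I*pi/3))] = 6/6 = 1
  <chi_rho, chi_4> = (1/6)[1*(8)*conj(1) + 1*(3*exp(-I*pi/3) + 2*exp(-2*I*pi/3) + exp(I*pi/3))*conj(exp(-2*I*pi/3)) + 1*(-1)*conj(exp(2*I*pi/3)) + 1*(-2)*conj(1) + 1*(-1)*conj(exp(-2*I*pi/3)) + 1*(exp(-I*pi/3) + 2*exp(2*I*pi/3) + 3*exp(I*pi/3))*conj(exp(2*I*pi/3))]
      = (1/6)[(8) + (1 + 3*exp(I*pi/3)) + (3 + 2*exp(-2*I*pi/3) + 3*exp(2*I*pi/3)) + (-2) + (3 + 3*exp(-2*I*pi/3) + 2*exp(2*I*pi/3)) + (1 + 3*exp(-I*pi/3))] = 12/6 = 2
  <chi_rho, chi_5> = (1/6)[1*(8)*conj(1) + 1*(3*exp(-I*pi/3) + 2*exp(-2*I*pi/3) + exp(I*pi/3))*conj(exp(-I*pi/3)) + 1*(-1)*conj(exp(-2*I*pi/3)) + 1*(-2)*conj(-1) + 1*(-1)*conj(exp(2*I*pi/3)) + 1*(exp(-I*pi/3) + 2*exp(2*I*pi/3) + 3*exp(I*pi/3))*conj(exp(I*pi/3))]
      = (1/6)[(8) + (3 + 2*exp(-I*pi/3) + exp(2*I*pi/3)) + (3 + 3*exp(-2*I*pi/3) + 2*exp(2*I*pi/3)) + (2) + (3 + 2*exp(-2*I*pi/3) + 3*exp(2*I*pi/3)) + (3 + exp(-2*I*pi/3) + 2*exp(I*pi/3))] = 18/6 = 3
(Exp terms are combined using exp(i*s)*conj(exp(i*t)) = exp(i*(s-t)), and sums of them are collapsed using the identity that for every m > 1 the m distinct m-th roots of unity sum to 0, e.g. 1 + exp(2*I*pi/3) + exp(-2*I*pi/3) = 0.)
Dimension check: dim(rho) = sum (mult * dim) = 1*1 + 1*1 + 0*1 + 1*1 + 2*1 + 3*1 = 8 = chi_rho(e) = 8.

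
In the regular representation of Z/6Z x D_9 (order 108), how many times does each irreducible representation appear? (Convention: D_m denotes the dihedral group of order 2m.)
Each irreducible V_i of dimension d_i appears with multiplicity d_i, i.e. rho_reg = (direct sum over all irreducibles V_i) d_i V_i. The irreducible dimensions for Z/6Z x D_9 are 1, 1, 1, 1, 1, 1, 1, 1, 1, 1, 1, 1, 2, 2, 2, 2, 2, 2, 2, 2, 2, 2, 2, 2, 2, 2, 2, 2, 2, 2, 2, 2, 2, 2, 2, 2: 12 irreducibles of dimension 1, each with multiplicity 1; 24 irreducibles of dimension 2, each with multiplicity 2. Total dimension 12*1*1 + 24*2*2 = 108 = |G|.

Derivation: General theorem: in the regular representation of a finite group G, each irreducible appears with multiplicity equal to its dimension. Check: dim(rho_reg) = sum d_i^2 = 1 + 1 + 1 + 1 + 1 + 1 + 1 + 1 + 1 + 1 + 1 + 1 + 4 + 4 + 4 + 4 + 4 + 4 + 4 + 4 + 4 + 4 + 4 + 4 + 4 + 4 + 4 + 4 + 4 + 4 + 4 + 4 + 4 + 4 + 4 + 4 = 108 = |G|.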